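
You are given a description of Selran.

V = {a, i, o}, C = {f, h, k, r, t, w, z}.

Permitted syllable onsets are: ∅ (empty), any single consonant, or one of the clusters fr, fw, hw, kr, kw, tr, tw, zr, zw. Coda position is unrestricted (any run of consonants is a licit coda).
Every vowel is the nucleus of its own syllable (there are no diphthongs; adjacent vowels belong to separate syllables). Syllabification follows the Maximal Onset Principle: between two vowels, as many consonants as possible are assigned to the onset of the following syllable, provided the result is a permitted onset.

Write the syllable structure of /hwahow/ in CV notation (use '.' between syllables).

CCV.CVC

Vowels present: a, o; each is a nucleus, giving 2 syllables.
/a…o/ gap (V1→V2): /h/ is a single consonant, so it becomes the next onset.
Syllabification: hwa.how.
Mapping each syllable to C/V: /hwa/ → CCV, /how/ → CVC.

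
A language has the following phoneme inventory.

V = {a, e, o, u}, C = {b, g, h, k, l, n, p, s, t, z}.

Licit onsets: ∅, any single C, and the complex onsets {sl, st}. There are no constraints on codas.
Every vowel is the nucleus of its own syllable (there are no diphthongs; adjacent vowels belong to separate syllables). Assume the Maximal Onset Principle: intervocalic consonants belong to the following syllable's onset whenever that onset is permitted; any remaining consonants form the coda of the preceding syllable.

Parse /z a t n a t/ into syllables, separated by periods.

zat.nat

Vowels present: a, a; each is a nucleus, giving 2 syllables.
V1 /a/ – V2 /a/: /tn/; trying suffixes from longest down, /n/ is the first permitted one, so coda /t/ | onset /n/.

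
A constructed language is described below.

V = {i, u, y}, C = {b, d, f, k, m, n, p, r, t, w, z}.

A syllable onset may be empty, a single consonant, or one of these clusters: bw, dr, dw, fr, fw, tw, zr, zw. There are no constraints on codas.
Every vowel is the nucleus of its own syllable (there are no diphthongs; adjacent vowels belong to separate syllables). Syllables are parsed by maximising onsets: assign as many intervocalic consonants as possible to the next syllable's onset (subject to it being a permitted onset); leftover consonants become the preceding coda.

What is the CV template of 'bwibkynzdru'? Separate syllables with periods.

CCVC.CVCC.CCV

Vowels present: i, y, u; each is a nucleus, giving 3 syllables.
σ1/σ2 boundary: /bk/ — longest licit onset from the right is /k/, leaving /b/ as coda.
σ2/σ3 boundary: /nzdr/ — longest licit onset from the right is /dr/, leaving /nz/ as coda.
So the parse is bwib.kynz.dru.
Mapping each syllable to C/V: /bwib/ → CCVC, /kynz/ → CVCC, /dru/ → CCV.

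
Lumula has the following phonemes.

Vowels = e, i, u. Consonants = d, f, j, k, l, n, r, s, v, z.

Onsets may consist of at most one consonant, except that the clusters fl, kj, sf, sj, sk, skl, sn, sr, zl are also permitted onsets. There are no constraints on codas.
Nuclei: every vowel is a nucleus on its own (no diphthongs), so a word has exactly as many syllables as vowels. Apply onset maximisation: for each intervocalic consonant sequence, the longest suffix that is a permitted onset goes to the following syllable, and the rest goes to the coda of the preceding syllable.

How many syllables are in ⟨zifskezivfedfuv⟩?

5

Vowels present: i, e, i, e, u; each is a nucleus, giving 5 syllables.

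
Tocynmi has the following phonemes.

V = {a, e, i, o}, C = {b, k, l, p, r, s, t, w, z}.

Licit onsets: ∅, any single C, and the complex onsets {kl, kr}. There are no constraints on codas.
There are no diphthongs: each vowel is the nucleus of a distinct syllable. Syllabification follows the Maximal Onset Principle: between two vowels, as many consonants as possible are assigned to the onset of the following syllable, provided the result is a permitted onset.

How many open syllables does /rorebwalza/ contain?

The vowels are o, e, a, a — 4 nuclei, so 4 syllables.
Between /o/ (V1) and /e/ (V2): /r/ → onset of the next syllable (single consonants are always licit onsets).
Between /e/ (V2) and /a/ (V3): /bw/ — longest licit onset from the right is /w/, leaving /b/ as coda.
Between /a/ (V3) and /a/ (V4): /lz/ — longest licit onset from the right is /z/, leaving /l/ as coda.
So the parse is ro.reb.wal.za.
Classifying each syllable: /ro/ (open), /reb/ (closed), /wal/ (closed), /za/ (open).
Open syllables: 2.

2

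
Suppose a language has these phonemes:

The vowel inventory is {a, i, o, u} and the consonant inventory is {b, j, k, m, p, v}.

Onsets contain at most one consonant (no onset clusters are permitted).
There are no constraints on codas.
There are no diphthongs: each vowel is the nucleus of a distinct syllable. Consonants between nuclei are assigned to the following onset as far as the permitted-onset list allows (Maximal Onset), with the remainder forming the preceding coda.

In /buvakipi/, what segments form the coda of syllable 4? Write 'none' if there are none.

none

Vowels present: u, a, i, i; each is a nucleus, giving 4 syllables.
σ1/σ2 boundary: /v/ → onset of the next syllable (single consonants are always licit onsets).
σ2/σ3 boundary: just /k/ — single C goes to the following onset.
σ3/σ4 boundary: just /p/ — single C goes to the following onset.
Result: bu.va.ki.pi.
Syllable 4 is /pi/: onset /p/, nucleus /i/, coda ∅.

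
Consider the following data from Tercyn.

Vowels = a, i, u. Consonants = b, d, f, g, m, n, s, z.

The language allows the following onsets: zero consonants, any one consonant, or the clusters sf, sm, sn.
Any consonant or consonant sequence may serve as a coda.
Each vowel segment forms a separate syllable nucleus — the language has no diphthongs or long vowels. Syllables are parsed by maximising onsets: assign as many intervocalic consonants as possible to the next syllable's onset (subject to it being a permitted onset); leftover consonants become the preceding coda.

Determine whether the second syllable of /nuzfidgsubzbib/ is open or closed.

Nuclei (vowels): u, i, u, i → 4 syllables.
/u…i/ gap (V1→V2): /zf/; trying suffixes from longest down, /f/ is the first permitted one, so coda /z/ | onset /f/.
/i…u/ gap (V2→V3): cluster /dgs/ — the longest permitted-onset suffix is /s/; onset = /s/, preceding coda = /dg/.
/u…i/ gap (V3→V4): cluster /bzb/ — the longest permitted-onset suffix is /b/; onset = /b/, preceding coda = /bz/.
So the parse is nuz.fidg.subz.bib.
Syllable 2 is /fidg/ with coda /dg/, so it is closed.

closed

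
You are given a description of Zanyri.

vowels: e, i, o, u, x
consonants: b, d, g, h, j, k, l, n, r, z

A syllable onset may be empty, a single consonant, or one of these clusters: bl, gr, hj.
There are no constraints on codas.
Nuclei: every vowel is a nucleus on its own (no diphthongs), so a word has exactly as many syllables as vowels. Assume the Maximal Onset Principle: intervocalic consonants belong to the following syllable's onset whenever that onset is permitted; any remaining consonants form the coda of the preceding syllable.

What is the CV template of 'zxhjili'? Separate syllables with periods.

The vowels are x, i, i — 3 nuclei, so 3 syllables.
V1 /x/ – V2 /i/: cluster /hj/ — /hj/ is itself a permitted onset, so the whole cluster goes right; preceding coda = ∅.
V2 /i/ – V3 /i/: /l/ → onset of the next syllable (single consonants are always licit onsets).
Result: zx.hji.li.
Mapping each syllable to C/V: /zx/ → CV, /hji/ → CCV, /li/ → CV.

CV.CCV.CV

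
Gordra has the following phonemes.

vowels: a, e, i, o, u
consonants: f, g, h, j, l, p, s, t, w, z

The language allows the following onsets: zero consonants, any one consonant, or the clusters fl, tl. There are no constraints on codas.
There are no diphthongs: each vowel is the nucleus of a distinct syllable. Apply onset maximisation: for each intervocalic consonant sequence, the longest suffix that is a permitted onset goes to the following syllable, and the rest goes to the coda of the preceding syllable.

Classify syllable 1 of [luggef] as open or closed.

closed

Nuclei (vowels): u, e → 2 syllables.
/u…e/ gap (V1→V2): /gg/ splits as /g/ + /g/ (/g/ is the longest suffix that is a licit onset).
Syllabification: lug.gef.
Syllable 1 is /lug/ with coda /g/, so it is closed.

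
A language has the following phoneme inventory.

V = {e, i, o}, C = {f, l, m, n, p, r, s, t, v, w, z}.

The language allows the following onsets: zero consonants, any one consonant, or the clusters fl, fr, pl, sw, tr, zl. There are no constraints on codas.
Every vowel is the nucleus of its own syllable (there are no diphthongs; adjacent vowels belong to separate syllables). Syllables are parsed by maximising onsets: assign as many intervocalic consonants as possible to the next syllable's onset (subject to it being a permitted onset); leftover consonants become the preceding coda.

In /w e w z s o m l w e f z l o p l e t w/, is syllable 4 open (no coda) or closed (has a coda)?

open

Nuclei (vowels): e, o, e, o, e → 5 syllables.
V1 /e/ – V2 /o/: /wzs/; trying suffixes from longest down, /s/ is the first permitted one, so coda /wz/ | onset /s/.
V2 /o/ – V3 /e/: /mlw/ — longest licit onset from the right is /w/, leaving /ml/ as coda.
V3 /e/ – V4 /o/: /fzl/; trying suffixes from longest down, /zl/ is the first permitted one, so coda /f/ | onset /zl/.
V4 /o/ – V5 /e/: /pl/ is a licit onset in full, so it all attaches to the next syllable.
Putting it together: wewz.soml.wef.zlo.pletw.
Syllable 4 is /zlo/; it ends in its nucleus with no coda, so it is open.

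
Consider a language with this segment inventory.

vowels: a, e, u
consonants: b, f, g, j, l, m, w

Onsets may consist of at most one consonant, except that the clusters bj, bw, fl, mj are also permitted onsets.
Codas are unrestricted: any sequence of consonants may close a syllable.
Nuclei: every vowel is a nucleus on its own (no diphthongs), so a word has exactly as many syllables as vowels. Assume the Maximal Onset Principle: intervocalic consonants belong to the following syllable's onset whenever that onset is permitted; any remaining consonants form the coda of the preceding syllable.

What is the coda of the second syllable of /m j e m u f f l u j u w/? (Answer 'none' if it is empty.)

Nuclei (vowels): e, u, u, u → 4 syllables.
Between /e/ (V1) and /u/ (V2): just /m/ — single C goes to the following onset.
Between /u/ (V2) and /u/ (V3): /ffl/; trying suffixes from longest down, /fl/ is the first permitted one, so coda /f/ | onset /fl/.
Between /u/ (V3) and /u/ (V4): just /j/ — single C goes to the following onset.
Syllabification: mje.muf.flu.juw.
Syllable 2 is /muf/: onset /m/, nucleus /u/, coda /f/.

f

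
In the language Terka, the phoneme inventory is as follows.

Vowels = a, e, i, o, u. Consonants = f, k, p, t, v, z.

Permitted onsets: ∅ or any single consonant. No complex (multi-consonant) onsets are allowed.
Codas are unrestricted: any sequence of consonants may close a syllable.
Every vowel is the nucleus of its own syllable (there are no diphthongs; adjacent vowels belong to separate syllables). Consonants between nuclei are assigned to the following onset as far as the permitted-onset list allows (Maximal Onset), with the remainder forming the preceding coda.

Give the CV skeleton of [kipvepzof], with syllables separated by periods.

The vowels are i, e, o — 3 nuclei, so 3 syllables.
σ1/σ2 boundary: /pv/ — longest licit onset from the right is /v/, leaving /p/ as coda.
σ2/σ3 boundary: /pz/; trying suffixes from longest down, /z/ is the first permitted one, so coda /p/ | onset /z/.
Putting it together: kip.vep.zof.
Mapping each syllable to C/V: /kip/ → CVC, /vep/ → CVC, /zof/ → CVC.

CVC.CVC.CVC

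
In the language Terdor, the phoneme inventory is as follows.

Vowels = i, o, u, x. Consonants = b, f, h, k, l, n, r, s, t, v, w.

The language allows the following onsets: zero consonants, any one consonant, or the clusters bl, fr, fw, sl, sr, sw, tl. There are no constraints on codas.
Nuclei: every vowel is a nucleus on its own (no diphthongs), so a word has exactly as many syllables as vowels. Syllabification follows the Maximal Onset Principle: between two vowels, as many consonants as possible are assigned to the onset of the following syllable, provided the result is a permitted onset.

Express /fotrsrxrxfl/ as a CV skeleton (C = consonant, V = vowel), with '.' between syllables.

CVCC.CCV.CVCC

The vowels are o, x, x — 3 nuclei, so 3 syllables.
/o…x/ gap (V1→V2): cluster /trsr/ — the longest permitted-onset suffix is /sr/; onset = /sr/, preceding coda = /tr/.
/x…x/ gap (V2→V3): just /r/ — single C goes to the following onset.
Putting it together: fotr.srx.rxfl.
Mapping each syllable to C/V: /fotr/ → CVCC, /srx/ → CCV, /rxfl/ → CVCC.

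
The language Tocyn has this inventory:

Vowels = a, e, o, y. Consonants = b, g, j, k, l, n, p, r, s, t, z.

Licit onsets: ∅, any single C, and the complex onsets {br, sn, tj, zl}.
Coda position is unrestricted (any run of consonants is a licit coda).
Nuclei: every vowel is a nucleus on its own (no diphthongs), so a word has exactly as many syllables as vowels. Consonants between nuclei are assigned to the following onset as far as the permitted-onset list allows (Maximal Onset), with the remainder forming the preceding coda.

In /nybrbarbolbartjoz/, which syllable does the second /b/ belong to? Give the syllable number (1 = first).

2

Vowels present: y, a, o, a, o; each is a nucleus, giving 5 syllables.
σ1/σ2 boundary: /brb/; trying suffixes from longest down, /b/ is the first permitted one, so coda /br/ | onset /b/.
σ2/σ3 boundary: cluster /rb/ — the longest permitted-onset suffix is /b/; onset = /b/, preceding coda = /r/.
σ3/σ4 boundary: /lb/ — longest licit onset from the right is /b/, leaving /l/ as coda.
σ4/σ5 boundary: /rtj/ splits as /r/ + /tj/ (/tj/ is the longest suffix that is a licit onset).
So the parse is nybr.bar.bol.bar.tjoz.
The second /b/ is in the onset of syllable 2 (/bar/).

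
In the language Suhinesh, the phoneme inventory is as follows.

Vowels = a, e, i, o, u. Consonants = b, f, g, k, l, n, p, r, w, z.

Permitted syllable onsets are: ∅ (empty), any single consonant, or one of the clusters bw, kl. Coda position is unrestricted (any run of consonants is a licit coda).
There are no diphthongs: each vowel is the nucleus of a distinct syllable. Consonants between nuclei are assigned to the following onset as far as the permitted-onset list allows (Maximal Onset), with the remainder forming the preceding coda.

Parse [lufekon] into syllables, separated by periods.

Vowels present: u, e, o; each is a nucleus, giving 3 syllables.
/u…e/ gap (V1→V2): just /f/ — single C goes to the following onset.
/e…o/ gap (V2→V3): /k/ → onset of the next syllable (single consonants are always licit onsets).

lu.fe.kon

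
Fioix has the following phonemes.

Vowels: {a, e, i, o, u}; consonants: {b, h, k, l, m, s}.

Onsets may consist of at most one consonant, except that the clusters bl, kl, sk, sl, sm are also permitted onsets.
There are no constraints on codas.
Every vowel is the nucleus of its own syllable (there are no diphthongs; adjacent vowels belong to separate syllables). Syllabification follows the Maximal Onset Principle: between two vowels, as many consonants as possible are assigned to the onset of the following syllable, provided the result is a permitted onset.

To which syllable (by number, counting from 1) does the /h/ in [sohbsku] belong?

1

The vowels are o, u — 2 nuclei, so 2 syllables.
Between /o/ (V1) and /u/ (V2): /hbsk/ — longest licit onset from the right is /sk/, leaving /hb/ as coda.
Syllabification: sohb.sku.
The /h/ is in the coda of syllable 1 (/sohb/).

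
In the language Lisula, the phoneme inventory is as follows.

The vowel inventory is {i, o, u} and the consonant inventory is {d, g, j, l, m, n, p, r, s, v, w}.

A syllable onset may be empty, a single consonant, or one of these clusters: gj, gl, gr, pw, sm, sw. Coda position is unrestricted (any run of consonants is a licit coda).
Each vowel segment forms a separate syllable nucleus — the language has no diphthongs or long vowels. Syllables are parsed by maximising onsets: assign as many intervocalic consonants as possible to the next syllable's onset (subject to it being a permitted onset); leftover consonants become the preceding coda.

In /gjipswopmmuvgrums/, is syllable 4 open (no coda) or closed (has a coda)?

closed

Nuclei (vowels): i, o, u, u → 4 syllables.
σ1/σ2 boundary: /psw/ — longest licit onset from the right is /sw/, leaving /p/ as coda.
σ2/σ3 boundary: /pmm/; trying suffixes from longest down, /m/ is the first permitted one, so coda /pm/ | onset /m/.
σ3/σ4 boundary: /vgr/ splits as /v/ + /gr/ (/gr/ is the longest suffix that is a licit onset).
Syllabification: gjip.swopm.muv.grums.
Syllable 4 is /grums/ with coda /ms/, so it is closed.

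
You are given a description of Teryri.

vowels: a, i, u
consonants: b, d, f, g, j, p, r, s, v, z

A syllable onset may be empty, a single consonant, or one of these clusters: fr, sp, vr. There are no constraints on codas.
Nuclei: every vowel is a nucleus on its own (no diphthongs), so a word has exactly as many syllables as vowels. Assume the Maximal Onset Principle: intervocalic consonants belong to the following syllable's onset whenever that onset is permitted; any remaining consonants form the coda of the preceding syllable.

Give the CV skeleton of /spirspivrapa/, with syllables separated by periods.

CCVC.CCV.CCV.CV

The vowels are i, i, a, a — 4 nuclei, so 4 syllables.
/i…i/ gap (V1→V2): /rsp/; trying suffixes from longest down, /sp/ is the first permitted one, so coda /r/ | onset /sp/.
/i…a/ gap (V2→V3): cluster /vr/ — /vr/ is itself a permitted onset, so the whole cluster goes right; preceding coda = ∅.
/a…a/ gap (V3→V4): /p/ is a single consonant, so it becomes the next onset.
Result: spir.spi.vra.pa.
Mapping each syllable to C/V: /spir/ → CCVC, /spi/ → CCV, /vra/ → CCV, /pa/ → CV.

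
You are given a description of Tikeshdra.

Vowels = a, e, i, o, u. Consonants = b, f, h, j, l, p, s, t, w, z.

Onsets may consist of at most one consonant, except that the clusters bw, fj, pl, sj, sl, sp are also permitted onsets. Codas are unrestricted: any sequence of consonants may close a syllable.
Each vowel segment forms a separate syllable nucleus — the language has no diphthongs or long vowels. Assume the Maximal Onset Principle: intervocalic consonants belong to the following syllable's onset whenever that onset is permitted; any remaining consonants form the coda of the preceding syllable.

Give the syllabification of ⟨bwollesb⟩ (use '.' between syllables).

The vowels are o, e — 2 nuclei, so 2 syllables.
Between /o/ (V1) and /e/ (V2): /ll/ splits as /l/ + /l/ (/l/ is the longest suffix that is a licit onset).

bwol.lesb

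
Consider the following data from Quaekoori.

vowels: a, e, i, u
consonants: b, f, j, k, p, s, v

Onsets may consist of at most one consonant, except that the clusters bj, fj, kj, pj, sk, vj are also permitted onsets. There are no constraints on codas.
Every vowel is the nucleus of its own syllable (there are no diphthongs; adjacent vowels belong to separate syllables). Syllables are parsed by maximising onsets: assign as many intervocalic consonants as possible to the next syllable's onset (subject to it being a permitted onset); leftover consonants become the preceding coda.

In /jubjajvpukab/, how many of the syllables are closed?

The vowels are u, a, u, a — 4 nuclei, so 4 syllables.
V1 /u/ – V2 /a/: /bj/ is a licit onset in full, so it all attaches to the next syllable.
V2 /a/ – V3 /u/: /jvp/ — longest licit onset from the right is /p/, leaving /jv/ as coda.
V3 /u/ – V4 /a/: just /k/ — single C goes to the following onset.
Putting it together: ju.bjajv.pu.kab.
Classifying each syllable: /ju/ (open), /bjajv/ (closed), /pu/ (open), /kab/ (closed).
Closed syllables: 2.

2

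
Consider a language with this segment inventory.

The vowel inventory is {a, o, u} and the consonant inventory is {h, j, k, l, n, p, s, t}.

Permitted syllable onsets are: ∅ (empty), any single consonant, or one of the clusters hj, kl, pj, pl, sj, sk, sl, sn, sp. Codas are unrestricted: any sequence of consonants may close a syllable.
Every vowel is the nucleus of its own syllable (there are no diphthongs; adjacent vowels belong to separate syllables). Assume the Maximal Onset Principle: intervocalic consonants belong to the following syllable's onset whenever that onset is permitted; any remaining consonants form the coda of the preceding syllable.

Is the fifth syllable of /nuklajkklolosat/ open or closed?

closed

The vowels are u, a, o, o, a — 5 nuclei, so 5 syllables.
Between /u/ (V1) and /a/ (V2): cluster /kl/ — /kl/ is itself a permitted onset, so the whole cluster goes right; preceding coda = ∅.
Between /a/ (V2) and /o/ (V3): /jkkl/ — longest licit onset from the right is /kl/, leaving /jk/ as coda.
Between /o/ (V3) and /o/ (V4): just /l/ — single C goes to the following onset.
Between /o/ (V4) and /a/ (V5): /s/ → onset of the next syllable (single consonants are always licit onsets).
Result: nu.klajk.klo.lo.sat.
Syllable 5 is /sat/ with coda /t/, so it is closed.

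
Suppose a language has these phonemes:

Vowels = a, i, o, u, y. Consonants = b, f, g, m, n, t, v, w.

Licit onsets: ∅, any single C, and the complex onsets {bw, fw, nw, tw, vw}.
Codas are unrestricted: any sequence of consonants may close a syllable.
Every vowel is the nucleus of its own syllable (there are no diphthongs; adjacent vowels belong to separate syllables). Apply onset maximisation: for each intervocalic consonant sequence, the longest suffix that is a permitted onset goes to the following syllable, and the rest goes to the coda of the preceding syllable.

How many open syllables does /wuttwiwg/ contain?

The vowels are u, i — 2 nuclei, so 2 syllables.
σ1/σ2 boundary: /ttw/ — longest licit onset from the right is /tw/, leaving /t/ as coda.
Syllabification: wut.twiwg.
Classifying each syllable: /wut/ (closed), /twiwg/ (closed).
Open syllables: 0.

0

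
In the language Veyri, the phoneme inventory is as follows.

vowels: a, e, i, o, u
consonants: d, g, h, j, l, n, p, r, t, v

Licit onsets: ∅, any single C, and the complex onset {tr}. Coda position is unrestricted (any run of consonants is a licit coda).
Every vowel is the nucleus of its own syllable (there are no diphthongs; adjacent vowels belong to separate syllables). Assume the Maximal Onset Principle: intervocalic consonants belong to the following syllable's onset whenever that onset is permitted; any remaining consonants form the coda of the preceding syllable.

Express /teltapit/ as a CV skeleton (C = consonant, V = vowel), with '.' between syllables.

Vowels present: e, a, i; each is a nucleus, giving 3 syllables.
/e…a/ gap (V1→V2): /lt/ splits as /l/ + /t/ (/t/ is the longest suffix that is a licit onset).
/a…i/ gap (V2→V3): /p/ → onset of the next syllable (single consonants are always licit onsets).
Syllabification: tel.ta.pit.
Mapping each syllable to C/V: /tel/ → CVC, /ta/ → CV, /pit/ → CVC.

CVC.CV.CVC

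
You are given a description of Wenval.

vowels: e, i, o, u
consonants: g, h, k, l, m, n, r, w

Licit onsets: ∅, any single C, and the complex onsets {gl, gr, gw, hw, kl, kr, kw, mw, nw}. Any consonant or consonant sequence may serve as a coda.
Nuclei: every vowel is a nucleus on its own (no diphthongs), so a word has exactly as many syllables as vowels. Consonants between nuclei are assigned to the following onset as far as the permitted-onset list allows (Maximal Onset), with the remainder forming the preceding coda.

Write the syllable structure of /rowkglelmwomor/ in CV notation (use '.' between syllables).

CVCC.CCVC.CCV.CVC

Nuclei (vowels): o, e, o, o → 4 syllables.
σ1/σ2 boundary: cluster /wkgl/ — the longest permitted-onset suffix is /gl/; onset = /gl/, preceding coda = /wk/.
σ2/σ3 boundary: /lmw/ splits as /l/ + /mw/ (/mw/ is the longest suffix that is a licit onset).
σ3/σ4 boundary: /m/ is a single consonant, so it becomes the next onset.
Putting it together: rowk.glel.mwo.mor.
Mapping each syllable to C/V: /rowk/ → CVCC, /glel/ → CCVC, /mwo/ → CCV, /mor/ → CVC.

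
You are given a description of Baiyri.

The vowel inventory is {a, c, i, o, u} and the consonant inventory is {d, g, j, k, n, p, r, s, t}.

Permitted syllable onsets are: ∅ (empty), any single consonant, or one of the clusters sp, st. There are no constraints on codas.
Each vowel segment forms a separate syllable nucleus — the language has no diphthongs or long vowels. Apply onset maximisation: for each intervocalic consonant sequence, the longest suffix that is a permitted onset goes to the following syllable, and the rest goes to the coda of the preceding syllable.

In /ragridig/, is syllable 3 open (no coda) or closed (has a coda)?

closed

Nuclei (vowels): a, i, i → 3 syllables.
V1 /a/ – V2 /i/: /gr/; trying suffixes from longest down, /r/ is the first permitted one, so coda /g/ | onset /r/.
V2 /i/ – V3 /i/: /d/ is a single consonant, so it becomes the next onset.
Putting it together: rag.ri.dig.
Syllable 3 is /dig/ with coda /g/, so it is closed.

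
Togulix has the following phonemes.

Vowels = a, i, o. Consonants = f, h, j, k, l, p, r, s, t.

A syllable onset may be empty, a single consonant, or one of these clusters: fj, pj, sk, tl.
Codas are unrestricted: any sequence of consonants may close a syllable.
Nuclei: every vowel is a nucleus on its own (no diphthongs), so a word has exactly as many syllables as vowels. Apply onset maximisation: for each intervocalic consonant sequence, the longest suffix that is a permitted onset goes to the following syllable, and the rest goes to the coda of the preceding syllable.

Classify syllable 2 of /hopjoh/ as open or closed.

Nuclei (vowels): o, o → 2 syllables.
Between /o/ (V1) and /o/ (V2): /pj/ is a licit onset in full, so it all attaches to the next syllable.
Putting it together: ho.pjoh.
Syllable 2 is /pjoh/ with coda /h/, so it is closed.

closed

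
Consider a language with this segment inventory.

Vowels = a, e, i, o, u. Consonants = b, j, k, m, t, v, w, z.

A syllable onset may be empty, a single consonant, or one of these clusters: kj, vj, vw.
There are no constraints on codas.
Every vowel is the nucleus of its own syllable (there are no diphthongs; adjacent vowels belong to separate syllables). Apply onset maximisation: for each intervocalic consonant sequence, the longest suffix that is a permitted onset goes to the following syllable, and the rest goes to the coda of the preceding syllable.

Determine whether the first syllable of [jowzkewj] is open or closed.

Nuclei (vowels): o, e → 2 syllables.
Between /o/ (V1) and /e/ (V2): /wzk/; trying suffixes from longest down, /k/ is the first permitted one, so coda /wz/ | onset /k/.
Putting it together: jowz.kewj.
Syllable 1 is /jowz/ with coda /wz/, so it is closed.

closed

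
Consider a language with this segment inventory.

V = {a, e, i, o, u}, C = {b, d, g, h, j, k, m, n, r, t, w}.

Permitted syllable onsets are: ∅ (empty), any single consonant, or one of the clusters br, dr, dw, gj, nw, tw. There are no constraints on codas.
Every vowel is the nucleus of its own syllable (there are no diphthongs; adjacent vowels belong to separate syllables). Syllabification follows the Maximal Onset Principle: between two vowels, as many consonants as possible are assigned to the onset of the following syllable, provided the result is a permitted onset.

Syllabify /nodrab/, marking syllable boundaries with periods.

Vowels present: o, a; each is a nucleus, giving 2 syllables.
σ1/σ2 boundary: /dr/ — entire cluster is a permitted onset → onset /dr/, coda ∅.

no.drab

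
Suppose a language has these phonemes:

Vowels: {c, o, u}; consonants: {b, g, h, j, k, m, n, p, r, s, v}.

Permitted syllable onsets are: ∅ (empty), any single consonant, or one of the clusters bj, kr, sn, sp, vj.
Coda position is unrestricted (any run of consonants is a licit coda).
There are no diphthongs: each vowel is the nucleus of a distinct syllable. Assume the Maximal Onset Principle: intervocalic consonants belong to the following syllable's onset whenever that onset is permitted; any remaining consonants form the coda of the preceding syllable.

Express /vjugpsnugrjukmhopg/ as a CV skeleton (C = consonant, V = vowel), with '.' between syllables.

The vowels are u, u, u, o — 4 nuclei, so 4 syllables.
σ1/σ2 boundary: /gpsn/; trying suffixes from longest down, /sn/ is the first permitted one, so coda /gp/ | onset /sn/.
σ2/σ3 boundary: /grj/ splits as /gr/ + /j/ (/j/ is the longest suffix that is a licit onset).
σ3/σ4 boundary: cluster /kmh/ — the longest permitted-onset suffix is /h/; onset = /h/, preceding coda = /km/.
Syllabification: vjugp.snugr.jukm.hopg.
Mapping each syllable to C/V: /vjugp/ → CCVCC, /snugr/ → CCVCC, /jukm/ → CVCC, /hopg/ → CVCC.

CCVCC.CCVCC.CVCC.CVCC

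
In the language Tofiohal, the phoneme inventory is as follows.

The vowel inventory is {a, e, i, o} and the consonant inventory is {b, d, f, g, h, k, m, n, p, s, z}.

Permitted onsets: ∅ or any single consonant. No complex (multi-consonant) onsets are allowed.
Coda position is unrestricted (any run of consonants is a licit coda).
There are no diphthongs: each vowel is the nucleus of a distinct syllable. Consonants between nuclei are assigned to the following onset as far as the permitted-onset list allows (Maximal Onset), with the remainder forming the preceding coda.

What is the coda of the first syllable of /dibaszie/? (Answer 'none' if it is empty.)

none

The vowels are i, a, i, e — 4 nuclei, so 4 syllables.
σ1/σ2 boundary: /b/ → onset of the next syllable (single consonants are always licit onsets).
σ2/σ3 boundary: /sz/; trying suffixes from longest down, /z/ is the first permitted one, so coda /s/ | onset /z/.
σ3/σ4 boundary: nothing intervenes; syllable break is V.V.
Syllabification: di.bas.zi.e.
Syllable 1 is /di/: onset /d/, nucleus /i/, coda ∅.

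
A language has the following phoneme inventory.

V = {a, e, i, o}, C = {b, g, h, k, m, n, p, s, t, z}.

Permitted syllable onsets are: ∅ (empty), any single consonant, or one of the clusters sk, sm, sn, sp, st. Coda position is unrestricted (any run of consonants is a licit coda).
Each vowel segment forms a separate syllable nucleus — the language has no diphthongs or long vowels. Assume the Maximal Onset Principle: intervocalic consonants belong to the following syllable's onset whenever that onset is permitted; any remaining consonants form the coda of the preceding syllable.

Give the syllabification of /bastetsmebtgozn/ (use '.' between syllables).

Vowels present: a, e, e, o; each is a nucleus, giving 4 syllables.
σ1/σ2 boundary: /st/ is a licit onset in full, so it all attaches to the next syllable.
σ2/σ3 boundary: /tsm/; trying suffixes from longest down, /sm/ is the first permitted one, so coda /t/ | onset /sm/.
σ3/σ4 boundary: /btg/; trying suffixes from longest down, /g/ is the first permitted one, so coda /bt/ | onset /g/.

ba.stet.smebt.gozn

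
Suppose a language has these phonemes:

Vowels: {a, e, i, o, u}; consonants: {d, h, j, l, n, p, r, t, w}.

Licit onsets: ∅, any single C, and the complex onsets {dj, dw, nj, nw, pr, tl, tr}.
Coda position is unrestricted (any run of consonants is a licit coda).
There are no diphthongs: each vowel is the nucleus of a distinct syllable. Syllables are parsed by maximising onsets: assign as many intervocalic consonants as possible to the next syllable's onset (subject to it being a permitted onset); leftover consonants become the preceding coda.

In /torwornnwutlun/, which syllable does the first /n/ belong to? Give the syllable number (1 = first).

2

Vowels present: o, o, u, u; each is a nucleus, giving 4 syllables.
Between /o/ (V1) and /o/ (V2): /rw/; trying suffixes from longest down, /w/ is the first permitted one, so coda /r/ | onset /w/.
Between /o/ (V2) and /u/ (V3): /rnnw/ — longest licit onset from the right is /nw/, leaving /rn/ as coda.
Between /u/ (V3) and /u/ (V4): cluster /tl/ — /tl/ is itself a permitted onset, so the whole cluster goes right; preceding coda = ∅.
Putting it together: tor.worn.nwu.tlun.
The first /n/ is in the coda of syllable 2 (/worn/).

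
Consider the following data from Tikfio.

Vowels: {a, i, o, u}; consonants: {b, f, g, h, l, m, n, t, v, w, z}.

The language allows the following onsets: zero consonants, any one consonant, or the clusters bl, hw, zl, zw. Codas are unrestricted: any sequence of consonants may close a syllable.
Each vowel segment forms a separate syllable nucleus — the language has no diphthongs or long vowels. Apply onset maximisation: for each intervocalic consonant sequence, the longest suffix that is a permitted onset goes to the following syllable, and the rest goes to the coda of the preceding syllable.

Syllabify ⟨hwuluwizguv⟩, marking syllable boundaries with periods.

Nuclei (vowels): u, u, i, u → 4 syllables.
V1 /u/ – V2 /u/: just /l/ — single C goes to the following onset.
V2 /u/ – V3 /i/: /w/ is a single consonant, so it becomes the next onset.
V3 /i/ – V4 /u/: /zg/ — longest licit onset from the right is /g/, leaving /z/ as coda.

hwu.lu.wiz.guv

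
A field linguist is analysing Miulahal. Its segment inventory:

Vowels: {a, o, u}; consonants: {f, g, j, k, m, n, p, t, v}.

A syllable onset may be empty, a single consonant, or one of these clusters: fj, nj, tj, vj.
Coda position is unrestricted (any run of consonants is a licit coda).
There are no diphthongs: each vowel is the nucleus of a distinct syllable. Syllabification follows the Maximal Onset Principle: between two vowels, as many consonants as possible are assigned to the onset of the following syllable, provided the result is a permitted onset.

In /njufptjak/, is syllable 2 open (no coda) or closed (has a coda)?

closed

Vowels present: u, a; each is a nucleus, giving 2 syllables.
Between /u/ (V1) and /a/ (V2): cluster /fptj/ — the longest permitted-onset suffix is /tj/; onset = /tj/, preceding coda = /fp/.
Result: njufp.tjak.
Syllable 2 is /tjak/ with coda /k/, so it is closed.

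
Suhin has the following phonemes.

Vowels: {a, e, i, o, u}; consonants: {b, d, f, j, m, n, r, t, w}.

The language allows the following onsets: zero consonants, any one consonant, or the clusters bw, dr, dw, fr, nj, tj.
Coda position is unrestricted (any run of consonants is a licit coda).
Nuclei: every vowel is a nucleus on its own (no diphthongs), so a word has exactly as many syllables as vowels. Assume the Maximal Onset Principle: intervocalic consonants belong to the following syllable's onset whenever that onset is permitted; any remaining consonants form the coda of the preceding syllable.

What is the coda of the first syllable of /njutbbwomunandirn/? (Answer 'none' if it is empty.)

tb

Vowels present: u, o, u, a, i; each is a nucleus, giving 5 syllables.
σ1/σ2 boundary: cluster /tbbw/ — the longest permitted-onset suffix is /bw/; onset = /bw/, preceding coda = /tb/.
σ2/σ3 boundary: /m/ is a single consonant, so it becomes the next onset.
σ3/σ4 boundary: /n/ is a single consonant, so it becomes the next onset.
σ4/σ5 boundary: /nd/ — longest licit onset from the right is /d/, leaving /n/ as coda.
Putting it together: njutb.bwo.mu.nan.dirn.
Syllable 1 is /njutb/: onset /nj/, nucleus /u/, coda /tb/.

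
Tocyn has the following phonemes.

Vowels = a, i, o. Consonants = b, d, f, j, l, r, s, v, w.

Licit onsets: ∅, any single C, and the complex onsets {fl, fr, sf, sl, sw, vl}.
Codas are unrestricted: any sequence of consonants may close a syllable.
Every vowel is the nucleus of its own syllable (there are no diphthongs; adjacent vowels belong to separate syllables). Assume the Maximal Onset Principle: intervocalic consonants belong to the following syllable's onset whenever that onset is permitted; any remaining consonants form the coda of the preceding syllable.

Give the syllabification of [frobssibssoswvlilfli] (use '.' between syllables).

The vowels are o, i, o, i, i — 5 nuclei, so 5 syllables.
/o…i/ gap (V1→V2): /bss/; trying suffixes from longest down, /s/ is the first permitted one, so coda /bs/ | onset /s/.
/i…o/ gap (V2→V3): /bss/; trying suffixes from longest down, /s/ is the first permitted one, so coda /bs/ | onset /s/.
/o…i/ gap (V3→V4): /swvl/; trying suffixes from longest down, /vl/ is the first permitted one, so coda /sw/ | onset /vl/.
/i…i/ gap (V4→V5): cluster /lfl/ — the longest permitted-onset suffix is /fl/; onset = /fl/, preceding coda = /l/.

frobs.sibs.sosw.vlil.fli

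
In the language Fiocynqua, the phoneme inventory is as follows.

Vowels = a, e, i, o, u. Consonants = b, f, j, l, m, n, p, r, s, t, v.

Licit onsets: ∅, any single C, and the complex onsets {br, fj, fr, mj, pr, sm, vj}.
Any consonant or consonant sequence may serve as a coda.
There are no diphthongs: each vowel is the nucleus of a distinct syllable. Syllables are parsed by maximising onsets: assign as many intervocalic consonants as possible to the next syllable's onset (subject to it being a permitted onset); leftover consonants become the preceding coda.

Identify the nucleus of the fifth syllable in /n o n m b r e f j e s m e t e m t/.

e

The vowels are o, e, e, e, e — 5 nuclei, so 5 syllables.
The fifth nucleus (vowel 5 from the left) is /e/.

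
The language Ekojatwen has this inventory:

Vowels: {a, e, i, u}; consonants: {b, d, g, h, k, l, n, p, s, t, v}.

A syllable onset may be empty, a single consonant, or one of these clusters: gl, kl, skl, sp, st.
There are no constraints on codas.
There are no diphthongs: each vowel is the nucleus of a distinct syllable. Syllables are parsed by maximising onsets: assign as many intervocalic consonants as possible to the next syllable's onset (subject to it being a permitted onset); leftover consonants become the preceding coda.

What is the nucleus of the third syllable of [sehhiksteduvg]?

Vowels present: e, i, e, u; each is a nucleus, giving 4 syllables.
The third nucleus (vowel 3 from the left) is /e/.

e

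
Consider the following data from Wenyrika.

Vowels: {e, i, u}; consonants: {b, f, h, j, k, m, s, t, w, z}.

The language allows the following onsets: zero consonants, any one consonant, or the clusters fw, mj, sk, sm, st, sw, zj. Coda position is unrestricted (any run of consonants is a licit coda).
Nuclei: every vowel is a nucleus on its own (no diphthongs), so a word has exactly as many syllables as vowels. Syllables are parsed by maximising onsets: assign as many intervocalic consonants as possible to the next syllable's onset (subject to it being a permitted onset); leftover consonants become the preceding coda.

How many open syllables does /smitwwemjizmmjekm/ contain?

1

Nuclei (vowels): i, e, i, e → 4 syllables.
/i…e/ gap (V1→V2): /tww/; trying suffixes from longest down, /w/ is the first permitted one, so coda /tw/ | onset /w/.
/e…i/ gap (V2→V3): /mj/ is a licit onset in full, so it all attaches to the next syllable.
/i…e/ gap (V3→V4): cluster /zmmj/ — the longest permitted-onset suffix is /mj/; onset = /mj/, preceding coda = /zm/.
Putting it together: smitw.we.mjizm.mjekm.
Classifying each syllable: /smitw/ (closed), /we/ (open), /mjizm/ (closed), /mjekm/ (closed).
Open syllables: 1.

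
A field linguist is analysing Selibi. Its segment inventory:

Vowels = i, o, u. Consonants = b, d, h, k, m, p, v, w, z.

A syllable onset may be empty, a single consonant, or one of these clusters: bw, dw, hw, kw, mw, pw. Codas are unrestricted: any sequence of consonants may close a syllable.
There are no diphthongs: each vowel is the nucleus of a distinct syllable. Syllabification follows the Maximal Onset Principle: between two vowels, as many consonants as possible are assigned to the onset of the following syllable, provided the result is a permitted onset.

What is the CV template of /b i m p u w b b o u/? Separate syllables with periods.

CVC.CVCC.CV.V

Vowels present: i, u, o, u; each is a nucleus, giving 4 syllables.
σ1/σ2 boundary: cluster /mp/ — the longest permitted-onset suffix is /p/; onset = /p/, preceding coda = /m/.
σ2/σ3 boundary: /wbb/; trying suffixes from longest down, /b/ is the first permitted one, so coda /wb/ | onset /b/.
σ3/σ4 boundary: hiatus — the boundary sits between the two vowels.
Putting it together: bim.puwb.bo.u.
Mapping each syllable to C/V: /bim/ → CVC, /puwb/ → CVCC, /bo/ → CV, /u/ → V.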